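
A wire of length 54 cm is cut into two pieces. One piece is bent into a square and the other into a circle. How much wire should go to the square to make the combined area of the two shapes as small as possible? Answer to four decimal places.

Let x be the length used for the square. Square side x/4; circle radius (54−x)/(2π).
A(x) = (x/4)² + π·((54−x)/(2π))² = x²/16 + (54−x)²/(4π) for 0 ≤ x ≤ 54. A'(x) = x/8 − (54−x)/(2π) = 0 gives x = 4·54/(π+4) ≈ 30.2454.
A'' = 1/8 + 1/(2π) > 0, so this gives the minimum combined area; x ≈ 30.2454 cm to the square.

30.2454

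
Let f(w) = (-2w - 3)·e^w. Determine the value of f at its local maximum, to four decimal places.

0.1642

Differentiating with the product rule gives f'(w) = (-2w - 5)·e^w. Since e^w > 0, the only critical point is w = -5/2.
f''(-5/2) has the same sign as -2 < 0, so this is a local maximum.
f(-5/2) = (2)·e^(-5/2) ≈ 0.1642.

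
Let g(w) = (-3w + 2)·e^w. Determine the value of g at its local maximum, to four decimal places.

By the product rule, g'(w) = (-3w - 1)·e^w. Since e^w > 0, the only critical point is w = -1/3.
g''(-1/3) has the same sign as -3 < 0, so this is a local maximum.
g(-1/3) = (3)·e^(-1/3) ≈ 2.1496.

2.1496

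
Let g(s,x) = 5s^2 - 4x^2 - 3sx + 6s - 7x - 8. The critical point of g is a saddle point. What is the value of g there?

-737/89

∂g/∂s = 10s - 3x + 6 = 0 and ∂g/∂x = -3s - 8x - 7 = 0, so (s, x) = (-69/89, -52/89).
The Hessian has g_{ss} = 10, g_{xx} = -8, g_{sx} = -3, giving D = -89 < 0, so the point is a saddle point.
g(-69/89, -52/89) = -737/89.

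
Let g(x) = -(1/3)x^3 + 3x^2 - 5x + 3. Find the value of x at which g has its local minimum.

g'(x) = -x^2 + 6x - 5 = 0 at x = 1, 5.
Since g''(x) = -2x + 6, we get g''(1) = 4 > 0 ⇒ local minimum; g''(5) = -4 < 0 ⇒ local maximum.
So the local minimum value is g(1) = 2/3.

1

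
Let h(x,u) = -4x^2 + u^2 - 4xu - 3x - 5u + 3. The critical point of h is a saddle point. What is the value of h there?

∂h/∂x = -8x - 4u - 3 = 0 and ∂h/∂u = -4x + 2u - 5 = 0, so (x, u) = (-13/16, 7/8).
The Hessian has h_{xx} = -8, h_{uu} = 2, h_{xu} = -4, giving D = -32 < 0, so the point is a saddle point.
h(-13/16, 7/8) = 65/32.

65/32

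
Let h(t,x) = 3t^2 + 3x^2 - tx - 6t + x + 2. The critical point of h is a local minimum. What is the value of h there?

∂h/∂t = 6t - x - 6 = 0 and ∂h/∂x = -t + 6x + 1 = 0, so (t, x) = (1, 0).
The Hessian has h_{tt} = 6, h_{xx} = 6, h_{tx} = -1, giving D = 35 > 0 with h_{tt} > 0, so the point is a local minimum.
h(1, 0) = -1.

-1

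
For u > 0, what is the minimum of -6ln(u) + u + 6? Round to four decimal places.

1.2494

g'(u) = -6/u + 1 = 0 gives u = 6.
g''(u) = 6/u², which is positive for u > 0, so this is a local minimum.
g(6) = -6·ln(6) + 6 + 6 ≈ 1.2494.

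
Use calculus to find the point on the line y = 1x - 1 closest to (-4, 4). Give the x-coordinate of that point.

1/2

Minimize D(x)^2 = (x + 4)^2 + (x - 5)^2.
d/dx[D^2] = 2(x + 4) + 2·1·(x - 5) = 0 ⇒ x = 1/2.
Then y = -1/2 and the distance is √(81/2) ≈ 6.3640.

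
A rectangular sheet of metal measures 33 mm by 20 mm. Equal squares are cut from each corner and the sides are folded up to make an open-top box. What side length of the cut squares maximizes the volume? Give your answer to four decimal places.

4.0346

With cut size x, the volume is V(x) = x(33 − 2x)(20 − 2x) for 0 < x < 10.
V'(x) = 12x^2 − 212x + 660. Setting V'(x) = 0 gives x ≈ 4.0346 (the root in (0, 10)).
V''(x) = 24x − 212 is negative there, so this is the maximum; V ≈ 1200.0691.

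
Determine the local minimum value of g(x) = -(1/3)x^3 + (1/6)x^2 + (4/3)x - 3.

Critical points: g'(x) = -x^2 + (1/3)x + 4/3 vanishes at x = -1, 4/3.
Second-derivative test with g''(x) = -2x + 1/3: g''(-1) = 7/3 > 0 ⇒ local minimum; g''(4/3) = -7/3 < 0 ⇒ local maximum.
So the local minimum value is g(-1) = -23/6.

-23/6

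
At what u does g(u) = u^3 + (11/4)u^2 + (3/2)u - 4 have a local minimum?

-1/3

Critical points: g'(u) = 3u^2 + (11/2)u + 3/2 vanishes at u = -3/2, -1/3.
Since g''(u) = 6u + 11/2, we get g''(-3/2) = -7/2 < 0 ⇒ local maximum; g''(-1/3) = 7/2 > 0 ⇒ local minimum.
So the local minimum value is g(-1/3) = -457/108.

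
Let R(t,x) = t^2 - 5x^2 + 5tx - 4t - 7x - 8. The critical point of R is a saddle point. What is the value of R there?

∂R/∂t = 2t + 5x - 4 = 0 and ∂R/∂x = 5t - 10x - 7 = 0, so (t, x) = (5/3, 2/15).
The Hessian has R_{tt} = 2, R_{xx} = -10, R_{tx} = 5, giving D = -45 < 0, so the point is a saddle point.
R(5/3, 2/15) = -59/5.

-59/5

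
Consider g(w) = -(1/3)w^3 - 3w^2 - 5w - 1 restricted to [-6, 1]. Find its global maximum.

4/3

Differentiating, g'(w) = -w^2 - 6w - 5; which vanishes at w = -5 and w = -1.
Candidates: g(-6) = -7,  g(-5) = -28/3,  g(-1) = 4/3,  g(1) = -28/3.
The maximum over the interval is 4/3, attained at w = -1.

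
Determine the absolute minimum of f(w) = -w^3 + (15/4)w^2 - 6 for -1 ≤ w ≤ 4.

-10

f'(w) = -3w^2 + (15/2)w, which vanishes at w = 0 and w = 5/2.
Evaluating at the critical points and endpoints: f(-1) = -5/4,  f(0) = -6,  f(5/2) = 29/16,  f(4) = -10.
The minimum over the interval is -10, attained at w = 4.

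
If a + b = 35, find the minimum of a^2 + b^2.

With a + b = 35, a^2 + b^2 = a^2 + (35 − a)^2.
The derivative 2a − 2(35 − a) = 4a − 70 vanishes at a = 35/2; second derivative 4 > 0, a minimum.
The minimum is 2·(35/2)^2 = 1225/2.

1225/2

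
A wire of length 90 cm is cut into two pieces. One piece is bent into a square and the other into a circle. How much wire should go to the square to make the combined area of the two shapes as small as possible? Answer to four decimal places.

Let x be the length used for the square. Square side x/4; circle radius (90−x)/(2π).
A(x) = (x/4)² + π·((90−x)/(2π))² = x²/16 + (90−x)²/(4π) for 0 ≤ x ≤ 90. A'(x) = x/8 − (90−x)/(2π) = 0 gives x = 4·90/(π+4) ≈ 50.4089.
A'' = 1/8 + 1/(2π) > 0, so this gives the minimum combined area; x ≈ 50.4089 cm to the square.

50.4089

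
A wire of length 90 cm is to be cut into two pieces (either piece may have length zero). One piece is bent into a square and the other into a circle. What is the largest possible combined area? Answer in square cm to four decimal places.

644.5775

Let x be the length used for the square. Square side x/4; circle radius (90−x)/(2π).
A(x) = (x/4)² + π·((90−x)/(2π))² = x²/16 + (90−x)²/(4π) for 0 ≤ x ≤ 90. A'(x) = x/8 − (90−x)/(2π) = 0 gives x = 4·90/(π+4) ≈ 50.4089.
A'' > 0, so the interior critical point is a minimum; the maximum is at an endpoint. A(0) = 644.5775 and A(90) = 506.2500, so the largest area is 644.5775.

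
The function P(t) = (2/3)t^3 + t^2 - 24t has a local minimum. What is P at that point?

-45

P'(t) = 2t^2 + 2t - 24. Setting P'(t) = 0 gives t ∈ {-4, 3}.
Second-derivative test with P''(t) = 4t + 2: P''(-4) = -14 < 0 ⇒ local maximum; P''(3) = 14 > 0 ⇒ local minimum.
Thus P has its local minimum at t = 3, with value -45.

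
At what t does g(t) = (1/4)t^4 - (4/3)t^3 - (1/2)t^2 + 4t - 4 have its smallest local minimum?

4

g'(t) = t^3 - 4t^2 - t + 4. Setting g'(t) = 0 gives t ∈ {-1, 1, 4}.
g''(t) = 3t^2 - 8t - 1. g''(-1) = 10 > 0 ⇒ local minimum; g''(1) = -6 < 0 ⇒ local maximum; g''(4) = 15 > 0 ⇒ local minimum.
Thus g has its smallest local minimum at t = 4, with value -52/3.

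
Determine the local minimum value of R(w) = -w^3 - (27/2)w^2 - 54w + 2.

R'(w) = -3w^2 - 27w - 54 = 0 at w = -6, -3.
Second-derivative test with R''(w) = -6w - 27: R''(-6) = 9 > 0 ⇒ local minimum; R''(-3) = -9 < 0 ⇒ local maximum.
The local minimum is R(-6) = 56.

56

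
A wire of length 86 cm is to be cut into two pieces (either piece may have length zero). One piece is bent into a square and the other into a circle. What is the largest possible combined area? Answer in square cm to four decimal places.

Let x be the length used for the square. Square side x/4; circle radius (86−x)/(2π).
A(x) = (x/4)² + π·((86−x)/(2π))² = x²/16 + (86−x)²/(4π) for 0 ≤ x ≤ 86. A'(x) = x/8 − (86−x)/(2π) = 0 gives x = 4·86/(π+4) ≈ 48.1685.
A'' > 0, so the interior critical point is a minimum; the maximum is at an endpoint. A(0) = 588.5550 and A(86) = 462.2500, so the largest area is 588.5550.

588.5550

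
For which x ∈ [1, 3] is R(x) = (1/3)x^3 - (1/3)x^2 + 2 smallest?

R'(x) = x^2 - (2/3)x, which has no zeros in [1, 3].
Evaluating at the critical points and endpoints: R(1) = 2; R(3) = 8.
Hence the absolute minimum is 2 at x = 1.

1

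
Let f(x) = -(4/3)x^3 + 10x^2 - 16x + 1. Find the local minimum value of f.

-19/3

f'(x) = -4x^2 + 20x - 16. Setting f'(x) = 0 gives x ∈ {1, 4}.
Since f''(x) = -8x + 20, we get f''(1) = 12 > 0 ⇒ local minimum; f''(4) = -12 < 0 ⇒ local maximum.
Thus f has its local minimum at x = 1, with value -19/3.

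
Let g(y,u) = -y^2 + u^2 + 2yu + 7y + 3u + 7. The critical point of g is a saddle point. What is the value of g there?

27/4

∂g/∂y = -2y + 2u + 7 = 0 and ∂g/∂u = 2y + 2u + 3 = 0, so (y, u) = (1, -5/2).
The Hessian has g_{yy} = -2, g_{uu} = 2, g_{yu} = 2, giving D = -8 < 0, so the point is a saddle point.
g(1, -5/2) = 27/4.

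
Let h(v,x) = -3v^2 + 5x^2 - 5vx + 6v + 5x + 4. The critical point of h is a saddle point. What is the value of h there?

7

∂h/∂v = -6v - 5x + 6 = 0 and ∂h/∂x = -5v + 10x + 5 = 0, so (v, x) = (1, 0).
The Hessian has h_{vv} = -6, h_{xx} = 10, h_{vx} = -5, giving D = -85 < 0, so the point is a saddle point.
h(1, 0) = 7.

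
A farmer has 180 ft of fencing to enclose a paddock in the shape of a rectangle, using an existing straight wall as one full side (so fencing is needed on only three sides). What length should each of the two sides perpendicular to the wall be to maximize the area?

45

Let the sides perpendicular to the wall have length x and the parallel side y, so 2x + y = 180 and the area is A = xy = x(180 − 2x).
A'(x) = 180 − 4x = 0 gives x = 45, and A''(x) = −4 < 0 confirms a maximum.
Then y = 180 − 2·45 = 90 and A = 4050.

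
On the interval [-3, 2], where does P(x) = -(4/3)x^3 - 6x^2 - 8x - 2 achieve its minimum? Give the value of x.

The derivative is -4x^2 - 12x - 8, which vanishes at x = -2 and x = -1.
Evaluating at the critical points and endpoints: P(-3) = 4, P(-2) = 2/3, P(-1) = 4/3, P(2) = -158/3.
Hence the absolute minimum is -158/3 at x = 2.

2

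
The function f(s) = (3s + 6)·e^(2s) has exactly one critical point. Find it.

-5/2

By the product rule, f'(s) = (6s + 15)·e^(2s). Since e^(2s) > 0, the only critical point is s = -5/2.
f''(-5/2) has the same sign as 6 > 0, so this is a local minimum.
f(-5/2) = (-3/2)·e^(-5) ≈ -0.0101.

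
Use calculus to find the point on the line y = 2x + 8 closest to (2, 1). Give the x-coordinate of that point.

-12/5

Minimize D(x)^2 = (x - 2)^2 + (2x + 7)^2.
d/dx[D^2] = 2(x - 2) + 2·2·(2x + 7) = 0 ⇒ x = -12/5.
Then y = 16/5 and the distance is √(121/5) ≈ 4.9193.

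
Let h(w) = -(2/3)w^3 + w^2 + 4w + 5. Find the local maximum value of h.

h'(w) = -2w^2 + 2w + 4. Setting h'(w) = 0 gives w ∈ {-1, 2}.
h''(w) = -4w + 2. h''(-1) = 6 > 0 ⇒ local minimum; h''(2) = -6 < 0 ⇒ local maximum.
Thus h has its local maximum at w = 2, with value 35/3.

35/3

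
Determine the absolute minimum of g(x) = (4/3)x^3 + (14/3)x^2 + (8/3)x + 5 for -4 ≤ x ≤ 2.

-49/3

The derivative is 4x^2 + (28/3)x + 8/3, which vanishes at x = -2 and x = -1/3.
Compare values at every candidate in [-4, 2]: g(-4) = -49/3; g(-2) = 23/3; g(-1/3) = 371/81; g(2) = 119/3.
So the minimum is g(-4) = -49/3.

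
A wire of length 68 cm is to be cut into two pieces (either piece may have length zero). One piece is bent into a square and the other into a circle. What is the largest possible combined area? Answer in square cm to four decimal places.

367.9662

Let x be the length used for the square. Square side x/4; circle radius (68−x)/(2π).
A(x) = (x/4)² + π·((68−x)/(2π))² = x²/16 + (68−x)²/(4π) for 0 ≤ x ≤ 68. A'(x) = x/8 − (68−x)/(2π) = 0 gives x = 4·68/(π+4) ≈ 38.0867.
A'' > 0, so the interior critical point is a minimum; the maximum is at an endpoint. A(0) = 367.9662 and A(68) = 289.0000, so the largest area is 367.9662.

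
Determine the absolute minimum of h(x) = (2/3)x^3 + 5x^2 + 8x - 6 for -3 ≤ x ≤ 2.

-29/3

The derivative is 2x^2 + 10x + 8, whose only zero in [-3, 2] is x = -1.
Candidates: h(-3) = -3; h(-1) = -29/3; h(2) = 106/3.
So the minimum is h(-1) = -29/3.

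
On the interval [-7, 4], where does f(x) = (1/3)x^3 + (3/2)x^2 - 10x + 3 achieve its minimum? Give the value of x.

2

The derivative is x^2 + 3x - 10, which vanishes at x = -5 and x = 2.
Compare values at every candidate in [-7, 4]: f(-7) = 193/6; f(-5) = 293/6; f(2) = -25/3; f(4) = 25/3.
So the minimum is f(2) = -25/3.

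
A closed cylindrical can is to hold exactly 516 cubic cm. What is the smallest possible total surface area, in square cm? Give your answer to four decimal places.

356.1347

With radius r and height h, πr²h = 516 so h = 516/(πr²), and S(r) = 2πr² + 2πrh = 2πr² + 2·516/r.
S'(r) = 4πr − 2·516/r² = 0 ⇒ r³ = 516/(2π), so r ≈ 4.3467 and h = 2r ≈ 8.6933.
S''(r) = 4π + 4·516/r³ > 0, so this is the minimum; S ≈ 356.1347.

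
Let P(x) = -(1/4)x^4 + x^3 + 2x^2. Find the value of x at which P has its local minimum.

Critical points: P'(x) = -x^3 + 3x^2 + 4x vanishes at x = -1, 0, 4.
Second-derivative test with P''(x) = -3x^2 + 6x + 4: P''(-1) = -5 < 0 ⇒ local maximum; P''(0) = 4 > 0 ⇒ local minimum; P''(4) = -20 < 0 ⇒ local maximum.
The local minimum is P(0) = 0.

0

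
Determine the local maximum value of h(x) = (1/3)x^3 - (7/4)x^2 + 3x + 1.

Critical points: h'(x) = x^2 - (7/2)x + 3 vanishes at x = 3/2, 2.
h''(x) = 2x - 7/2. h''(3/2) = -1/2 < 0 ⇒ local maximum; h''(2) = 1/2 > 0 ⇒ local minimum.
So the local maximum value is h(3/2) = 43/16.

43/16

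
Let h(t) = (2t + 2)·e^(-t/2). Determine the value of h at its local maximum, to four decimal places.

By the product rule, h'(t) = (-t + 1)·e^(-t/2). Since e^(-t/2) > 0, the only critical point is t = 1.
h''(1) has the same sign as -1 < 0, so this is a local maximum.
h(1) = (4)·e^(-1/2) ≈ 2.4261.

2.4261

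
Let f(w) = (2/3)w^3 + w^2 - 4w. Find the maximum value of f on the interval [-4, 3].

f'(w) = 2w^2 + 2w - 4, which vanishes at w = -2 and w = 1.
Candidates: f(-4) = -32/3, f(-2) = 20/3, f(1) = -7/3, f(3) = 15.
The maximum over the interval is 15, attained at w = 3.

15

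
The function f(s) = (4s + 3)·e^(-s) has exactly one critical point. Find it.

1/4

By the product rule, f'(s) = (-4s + 1)·e^(-s). Since e^(-s) > 0, the only critical point is s = 1/4.
f''(1/4) has the same sign as -4 < 0, so this is a local maximum.
f(1/4) = (4)·e^(-1/4) ≈ 3.1152.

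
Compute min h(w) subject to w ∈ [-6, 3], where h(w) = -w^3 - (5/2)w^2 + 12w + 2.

-59/2

The derivative is -3w^2 - 5w + 12, which vanishes at w = -3 and w = 4/3.
Compare values at every candidate in [-6, 3]: h(-6) = 56; h(-3) = -59/2; h(4/3) = 302/27; h(3) = -23/2.
Hence the absolute minimum is -59/2 at w = -3.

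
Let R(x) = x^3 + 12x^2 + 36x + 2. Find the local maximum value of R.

R'(x) = 3x^2 + 24x + 36 = 0 at x = -6, -2.
R''(x) = 6x + 24. R''(-6) = -12 < 0 ⇒ local maximum; R''(-2) = 12 > 0 ⇒ local minimum.
Thus R has its local maximum at x = -6, with value 2.

2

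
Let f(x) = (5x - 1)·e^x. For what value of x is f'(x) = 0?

Differentiating with the product rule gives f'(x) = (5x + 4)·e^x. Since e^x > 0, the only critical point is x = -4/5.
f''(-4/5) has the same sign as 5 > 0, so this is a local minimum.
f(-4/5) = (-5)·e^(-4/5) ≈ -2.2466.

-4/5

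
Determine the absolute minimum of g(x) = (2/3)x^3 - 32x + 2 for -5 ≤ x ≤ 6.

-250/3

g'(x) = 2x^2 - 32, which vanishes at x = -4 and x = 4.
Evaluating at the critical points and endpoints: g(-5) = 236/3; g(-4) = 262/3; g(4) = -250/3; g(6) = -46.
The minimum over the interval is -250/3, attained at x = 4.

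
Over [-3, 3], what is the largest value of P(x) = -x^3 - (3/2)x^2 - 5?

17/2

P'(x) = -3x^2 - 3x, which vanishes at x = -1 and x = 0.
Compare values at every candidate in [-3, 3]: P(-3) = 17/2; P(-1) = -11/2; P(0) = -5; P(3) = -91/2.
Hence the absolute maximum is 17/2 at x = -3.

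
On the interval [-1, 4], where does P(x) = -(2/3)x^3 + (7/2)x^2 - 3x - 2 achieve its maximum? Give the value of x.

The derivative is -2x^2 + 7x - 3, which vanishes at x = 1/2 and x = 3.
Evaluating at the critical points and endpoints: P(-1) = 31/6; P(1/2) = -65/24; P(3) = 5/2; P(4) = -2/3.
Hence the absolute maximum is 31/6 at x = -1.

-1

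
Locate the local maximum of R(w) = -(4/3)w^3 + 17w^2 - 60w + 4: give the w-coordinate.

R'(w) = -4w^2 + 34w - 60 = 0 at w = 5/2, 6.
Since R''(w) = -8w + 34, we get R''(5/2) = 14 > 0 ⇒ local minimum; R''(6) = -14 < 0 ⇒ local maximum.
So the local maximum value is R(6) = -32.

6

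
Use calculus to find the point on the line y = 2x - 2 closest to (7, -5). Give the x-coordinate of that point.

1/5

Minimize D(x)^2 = (x - 7)^2 + (2x + 3)^2.
d/dx[D^2] = 2(x - 7) + 2·2·(2x + 3) = 0 ⇒ x = 1/5.
Then y = -8/5 and the distance is √(289/5) ≈ 7.6026.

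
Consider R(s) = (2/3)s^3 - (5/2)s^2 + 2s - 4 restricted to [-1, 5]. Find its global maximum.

161/6

The derivative is 2s^2 - 5s + 2, which vanishes at s = 1/2 and s = 2.
Candidates: R(-1) = -55/6; R(1/2) = -85/24; R(2) = -14/3; R(5) = 161/6.
The maximum over the interval is 161/6, attained at s = 5.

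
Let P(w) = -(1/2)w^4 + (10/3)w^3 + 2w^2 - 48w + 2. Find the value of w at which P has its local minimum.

Critical points: P'(w) = -2w^3 + 10w^2 + 4w - 48 vanishes at w = -2, 3, 4.
Since P''(w) = -6w^2 + 20w + 4, we get P''(-2) = -60 < 0 ⇒ local maximum; P''(3) = 10 > 0 ⇒ local minimum; P''(4) = -12 < 0 ⇒ local maximum.
Thus P has its local minimum at w = 3, with value -149/2.

3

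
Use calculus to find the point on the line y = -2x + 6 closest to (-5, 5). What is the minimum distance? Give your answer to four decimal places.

4.9193

Minimize D(x)^2 = (x + 5)^2 + (-2x + 1)^2.
d/dx[D^2] = 2(x + 5) + 2·(-2)·(-2x + 1) = 0 ⇒ x = -3/5.
Then y = 36/5 and the distance is √(121/5) ≈ 4.9193.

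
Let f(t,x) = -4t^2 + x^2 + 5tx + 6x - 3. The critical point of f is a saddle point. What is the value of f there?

-267/41

∂f/∂t = -8t + 5x = 0 and ∂f/∂x = 5t + 2x + 6 = 0, so (t, x) = (-30/41, -48/41).
The Hessian has f_{tt} = -8, f_{xx} = 2, f_{tx} = 5, giving D = -41 < 0, so the point is a saddle point.
f(-30/41, -48/41) = -267/41.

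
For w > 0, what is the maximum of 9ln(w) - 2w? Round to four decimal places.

h'(w) = 9/w − 2 = 0 gives w = 9/2.
h''(w) = -9/w², which is negative for w > 0, so this is a local maximum.
h(9/2) = 9·ln(9/2) - 9 ≈ 4.5367.

4.5367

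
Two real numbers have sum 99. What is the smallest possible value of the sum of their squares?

With a + b = 99, a^2 + b^2 = a^2 + (99 − a)^2.
The derivative 2a − 2(99 − a) = 4a − 198 vanishes at a = 99/2; second derivative 4 > 0, a minimum.
The minimum is 2·(99/2)^2 = 9801/2.

9801/2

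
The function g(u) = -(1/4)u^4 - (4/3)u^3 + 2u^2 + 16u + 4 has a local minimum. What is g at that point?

Critical points: g'(u) = -u^3 - 4u^2 + 4u + 16 vanishes at u = -4, -2, 2.
Since g''(u) = -3u^2 - 8u + 4, we get g''(-4) = -12 < 0 ⇒ local maximum; g''(-2) = 8 > 0 ⇒ local minimum; g''(2) = -24 < 0 ⇒ local maximum.
The local minimum is g(-2) = -40/3.

-40/3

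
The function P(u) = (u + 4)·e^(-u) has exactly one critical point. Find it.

By the product rule, P'(u) = (-u - 3)·e^(-u). Since e^(-u) > 0, the only critical point is u = -3.
P''(-3) has the same sign as -1 < 0, so this is a local maximum.
P(-3) = (1)·e^(3) ≈ 20.0855.

-3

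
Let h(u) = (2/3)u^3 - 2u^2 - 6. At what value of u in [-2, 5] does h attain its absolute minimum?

-2

h'(u) = 2u^2 - 4u, which vanishes at u = 0 and u = 2.
Candidates: h(-2) = -58/3; h(0) = -6; h(2) = -26/3; h(5) = 82/3.
The minimum over the interval is -58/3, attained at u = -2.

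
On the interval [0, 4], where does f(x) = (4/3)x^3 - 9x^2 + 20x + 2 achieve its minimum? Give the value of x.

0

f'(x) = 4x^2 - 18x + 20, which vanishes at x = 2 and x = 5/2.
Candidates: f(0) = 2; f(2) = 50/3; f(5/2) = 199/12; f(4) = 70/3.
So the minimum is f(0) = 2.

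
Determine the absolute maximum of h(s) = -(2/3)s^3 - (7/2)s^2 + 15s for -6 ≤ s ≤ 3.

99/8

h'(s) = -2s^2 - 7s + 15, which vanishes at s = -5 and s = 3/2.
Compare values at every candidate in [-6, 3]: h(-6) = -72; h(-5) = -475/6; h(3/2) = 99/8; h(3) = -9/2.
Hence the absolute maximum is 99/8 at s = 3/2.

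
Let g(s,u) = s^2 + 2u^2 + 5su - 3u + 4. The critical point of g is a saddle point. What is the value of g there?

∂g/∂s = 2s + 5u = 0 and ∂g/∂u = 5s + 4u - 3 = 0, so (s, u) = (15/17, -6/17).
The Hessian has g_{ss} = 2, g_{uu} = 4, g_{su} = 5, giving D = -17 < 0, so the point is a saddle point.
g(15/17, -6/17) = 77/17.

77/17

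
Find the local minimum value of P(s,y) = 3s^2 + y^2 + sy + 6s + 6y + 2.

∂P/∂s = 6s + y + 6 = 0 and ∂P/∂y = s + 2y + 6 = 0, so (s, y) = (-6/11, -30/11).
The Hessian has P_{ss} = 6, P_{yy} = 2, P_{sy} = 1, giving D = 11 > 0 with P_{ss} > 0, so the point is a local minimum.
P(-6/11, -30/11) = -86/11.

-86/11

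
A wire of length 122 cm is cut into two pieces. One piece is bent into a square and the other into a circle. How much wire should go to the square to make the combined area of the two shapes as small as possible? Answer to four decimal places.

Let x be the length used for the square. Square side x/4; circle radius (122−x)/(2π).
A(x) = (x/4)² + π·((122−x)/(2π))² = x²/16 + (122−x)²/(4π) for 0 ≤ x ≤ 122. A'(x) = x/8 − (122−x)/(2π) = 0 gives x = 4·122/(π+4) ≈ 68.3321.
A'' = 1/8 + 1/(2π) > 0, so this gives the minimum combined area; x ≈ 68.3321 cm to the square.

68.3321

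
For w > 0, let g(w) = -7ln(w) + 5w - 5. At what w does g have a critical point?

7/5

g'(w) = -7/w + 5 = 0 gives w = 7/5.
g''(w) = 7/w², which is positive for w > 0, so this is a local minimum.
g(7/5) = -7·ln(7/5) + 7 - 5 ≈ -0.3553.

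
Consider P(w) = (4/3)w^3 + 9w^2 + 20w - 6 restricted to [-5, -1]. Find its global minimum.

-143/3

P'(w) = 4w^2 + 18w + 20, which vanishes at w = -5/2 and w = -2.
Candidates: P(-5) = -143/3; P(-5/2) = -247/12; P(-2) = -62/3; P(-1) = -55/3.
The minimum over the interval is -143/3, attained at w = -5.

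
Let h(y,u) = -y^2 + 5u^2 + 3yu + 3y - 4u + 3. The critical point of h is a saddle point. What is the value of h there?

152/29

∂h/∂y = -2y + 3u + 3 = 0 and ∂h/∂u = 3y + 10u - 4 = 0, so (y, u) = (42/29, -1/29).
The Hessian has h_{yy} = -2, h_{uu} = 10, h_{yu} = 3, giving D = -29 < 0, so the point is a saddle point.
h(42/29, -1/29) = 152/29.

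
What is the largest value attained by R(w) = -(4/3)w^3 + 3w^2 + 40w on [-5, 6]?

368/3

R'(w) = -4w^2 + 6w + 40, which vanishes at w = -5/2 and w = 4.
Candidates: R(-5) = 125/3, R(-5/2) = -725/12, R(4) = 368/3, R(6) = 60.
Hence the absolute maximum is 368/3 at w = 4.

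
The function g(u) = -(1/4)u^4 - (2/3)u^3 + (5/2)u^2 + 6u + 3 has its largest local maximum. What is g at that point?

47/3

g'(u) = -u^3 - 2u^2 + 5u + 6 = 0 at u = -3, -1, 2.
Second-derivative test with g''(u) = -3u^2 - 4u + 5: g''(-3) = -10 < 0 ⇒ local maximum; g''(-1) = 6 > 0 ⇒ local minimum; g''(2) = -15 < 0 ⇒ local maximum.
Thus g has its largest local maximum at u = 2, with value 47/3.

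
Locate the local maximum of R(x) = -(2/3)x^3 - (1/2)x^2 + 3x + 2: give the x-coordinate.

1

Critical points: R'(x) = -2x^2 - x + 3 vanishes at x = -3/2, 1.
Since R''(x) = -4x - 1, we get R''(-3/2) = 5 > 0 ⇒ local minimum; R''(1) = -5 < 0 ⇒ local maximum.
Thus R has its local maximum at x = 1, with value 23/6.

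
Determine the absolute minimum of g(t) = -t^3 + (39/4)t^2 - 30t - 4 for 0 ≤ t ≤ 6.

-49

Differentiating, g'(t) = -3t^2 + (39/2)t - 30; which vanishes at t = 5/2 and t = 4.
Evaluating at the critical points and endpoints: g(0) = -4,  g(5/2) = -539/16,  g(4) = -32,  g(6) = -49.
The minimum over the interval is -49, attained at t = 6.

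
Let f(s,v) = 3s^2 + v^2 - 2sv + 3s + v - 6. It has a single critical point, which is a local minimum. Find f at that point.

∂f/∂s = 6s - 2v + 3 = 0 and ∂f/∂v = -2s + 2v + 1 = 0, so (s, v) = (-1, -3/2).
The Hessian has f_{ss} = 6, f_{vv} = 2, f_{sv} = -2, giving D = 8 > 0 with f_{ss} > 0, so the point is a local minimum.
f(-1, -3/2) = -33/4.

-33/4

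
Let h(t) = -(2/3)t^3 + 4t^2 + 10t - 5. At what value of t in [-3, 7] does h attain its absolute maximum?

5

h'(t) = -2t^2 + 8t + 10, which vanishes at t = -1 and t = 5.
Evaluating at the critical points and endpoints: h(-3) = 19,  h(-1) = -31/3,  h(5) = 185/3,  h(7) = 97/3.
Hence the absolute maximum is 185/3 at t = 5.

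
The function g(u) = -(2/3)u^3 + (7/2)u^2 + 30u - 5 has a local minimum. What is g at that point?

Critical points: g'(u) = -2u^2 + 7u + 30 vanishes at u = -5/2, 6.
Since g''(u) = -4u + 7, we get g''(-5/2) = 17 > 0 ⇒ local minimum; g''(6) = -17 < 0 ⇒ local maximum.
So the local minimum value is g(-5/2) = -1145/24.

-1145/24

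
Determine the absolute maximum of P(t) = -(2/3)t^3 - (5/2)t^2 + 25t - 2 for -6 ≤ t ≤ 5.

The derivative is -2t^2 - 5t + 25, which vanishes at t = -5 and t = 5/2.
Candidates: P(-6) = -98; P(-5) = -637/6; P(5/2) = 827/24; P(5) = -137/6.
The maximum over the interval is 827/24, attained at t = 5/2.

827/24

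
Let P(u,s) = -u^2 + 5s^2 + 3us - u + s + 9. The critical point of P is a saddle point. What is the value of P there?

∂P/∂u = -2u + 3s - 1 = 0 and ∂P/∂s = 3u + 10s + 1 = 0, so (u, s) = (-13/29, 1/29).
The Hessian has P_{uu} = -2, P_{ss} = 10, P_{us} = 3, giving D = -29 < 0, so the point is a saddle point.
P(-13/29, 1/29) = 268/29.

268/29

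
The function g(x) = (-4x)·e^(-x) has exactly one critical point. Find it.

1

g'(x) = (-4)·e^(-x) + (-4x)·(-1)·e^(-x) = (4x - 4)·e^(-x). Since e^(-x) > 0, the only critical point is x = 1.
g''(1) has the same sign as 4 > 0, so this is a local minimum.
g(1) = (-4)·e^(-1) ≈ -1.4715.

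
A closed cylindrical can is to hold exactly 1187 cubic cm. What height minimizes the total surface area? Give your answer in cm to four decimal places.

11.4759

With radius r and height h, πr²h = 1187 so h = 1187/(πr²), and S(r) = 2πr² + 2πrh = 2πr² + 2·1187/r.
S'(r) = 4πr − 2·1187/r² = 0 ⇒ r³ = 1187/(2π), so r ≈ 5.7380 and h = 2r ≈ 11.4759.
S''(r) = 4π + 4·1187/r³ > 0, so this is the minimum; S ≈ 620.6046.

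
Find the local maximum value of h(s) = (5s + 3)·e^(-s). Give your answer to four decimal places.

3.3516

h'(s) = 5·e^(-s) + (5s + 3)·(-1)·e^(-s) = (-5s + 2)·e^(-s). Since e^(-s) > 0, the only critical point is s = 2/5.
h''(2/5) has the same sign as -5 < 0, so this is a local maximum.
h(2/5) = (5)·e^(-2/5) ≈ 3.3516.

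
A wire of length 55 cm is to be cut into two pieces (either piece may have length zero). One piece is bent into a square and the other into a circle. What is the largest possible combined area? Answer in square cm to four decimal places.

240.7219

Let x be the length used for the square. Square side x/4; circle radius (55−x)/(2π).
A(x) = (x/4)² + π·((55−x)/(2π))² = x²/16 + (55−x)²/(4π) for 0 ≤ x ≤ 55. A'(x) = x/8 − (55−x)/(2π) = 0 gives x = 4·55/(π+4) ≈ 30.8055.
A'' > 0, so the interior critical point is a minimum; the maximum is at an endpoint. A(0) = 240.7219 and A(55) = 189.0625, so the largest area is 240.7219.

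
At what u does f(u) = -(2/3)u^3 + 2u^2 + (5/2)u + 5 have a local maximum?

5/2

f'(u) = -2u^2 + 4u + 5/2. Setting f'(u) = 0 gives u ∈ {-1/2, 5/2}.
f''(u) = -4u + 4. f''(-1/2) = 6 > 0 ⇒ local minimum; f''(5/2) = -6 < 0 ⇒ local maximum.
So the local maximum value is f(5/2) = 40/3.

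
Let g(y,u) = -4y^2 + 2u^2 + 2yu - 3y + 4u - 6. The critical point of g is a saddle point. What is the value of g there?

∂g/∂y = -8y + 2u - 3 = 0 and ∂g/∂u = 2y + 4u + 4 = 0, so (y, u) = (-5/9, -13/18).
The Hessian has g_{yy} = -8, g_{uu} = 4, g_{yu} = 2, giving D = -36 < 0, so the point is a saddle point.
g(-5/9, -13/18) = -119/18.

-119/18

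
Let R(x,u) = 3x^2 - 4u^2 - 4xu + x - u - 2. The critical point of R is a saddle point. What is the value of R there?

-133/64

∂R/∂x = 6x - 4u + 1 = 0 and ∂R/∂u = -4x - 8u - 1 = 0, so (x, u) = (-3/16, -1/32).
The Hessian has R_{xx} = 6, R_{uu} = -8, R_{xu} = -4, giving D = -64 < 0, so the point is a saddle point.
R(-3/16, -1/32) = -133/64.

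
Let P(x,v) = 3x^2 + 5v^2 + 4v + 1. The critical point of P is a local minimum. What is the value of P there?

1/5

∂P/∂x = 6x = 0 and ∂P/∂v = 10v + 4 = 0, so (x, v) = (0, -2/5).
The Hessian has P_{xx} = 6, P_{vv} = 10, P_{xv} = 0, giving D = 60 > 0 with P_{xx} > 0, so the point is a local minimum.
P(0, -2/5) = 1/5.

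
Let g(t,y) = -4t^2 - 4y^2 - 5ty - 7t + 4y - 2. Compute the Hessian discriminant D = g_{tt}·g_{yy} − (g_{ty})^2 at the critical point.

39

∂g/∂t = -8t - 5y - 7 = 0 and ∂g/∂y = -5t - 8y + 4 = 0, so (t, y) = (-76/39, 67/39).
The Hessian has g_{tt} = -8, g_{yy} = -8, g_{ty} = -5, giving D = 39 > 0 with g_{tt} < 0, so the point is a local maximum.
D = (-8)·(-8) − (-5)^2 = 39.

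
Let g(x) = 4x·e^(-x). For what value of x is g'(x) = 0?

1

By the product rule, g'(x) = (-4x + 4)·e^(-x). Since e^(-x) > 0, the only critical point is x = 1.
g''(1) has the same sign as -4 < 0, so this is a local maximum.
g(1) = (4)·e^(-1) ≈ 1.4715.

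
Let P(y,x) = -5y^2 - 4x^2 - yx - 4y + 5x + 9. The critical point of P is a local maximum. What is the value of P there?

920/79

∂P/∂y = -10y - x - 4 = 0 and ∂P/∂x = -y - 8x + 5 = 0, so (y, x) = (-37/79, 54/79).
The Hessian has P_{yy} = -10, P_{xx} = -8, P_{yx} = -1, giving D = 79 > 0 with P_{yy} < 0, so the point is a local maximum.
P(-37/79, 54/79) = 920/79.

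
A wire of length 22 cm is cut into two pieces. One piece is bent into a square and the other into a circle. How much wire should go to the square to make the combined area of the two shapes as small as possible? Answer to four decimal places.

Let x be the length used for the square. Square side x/4; circle radius (22−x)/(2π).
A(x) = (x/4)² + π·((22−x)/(2π))² = x²/16 + (22−x)²/(4π) for 0 ≤ x ≤ 22. A'(x) = x/8 − (22−x)/(2π) = 0 gives x = 4·22/(π+4) ≈ 12.3222.
A'' = 1/8 + 1/(2π) > 0, so this gives the minimum combined area; x ≈ 12.3222 cm to the square.

12.3222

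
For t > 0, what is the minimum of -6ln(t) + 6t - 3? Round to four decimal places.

h'(t) = -6/t + 6 = 0 gives t = 1.
h''(t) = 6/t², which is positive for t > 0, so this is a local minimum.
h(1) = -6·ln(1) + 6 - 3 ≈ 3.0000.

3.0000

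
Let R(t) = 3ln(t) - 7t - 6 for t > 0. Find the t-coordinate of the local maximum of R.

3/7

R'(t) = 3/t − 7 = 0 gives t = 3/7.
R''(t) = -3/t², which is negative for t > 0, so this is a local maximum.
R(3/7) = 3·ln(3/7) - 3 - 6 ≈ -11.5419.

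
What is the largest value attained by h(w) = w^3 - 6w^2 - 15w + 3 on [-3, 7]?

11

The derivative is 3w^2 - 12w - 15, which vanishes at w = -1 and w = 5.
Candidates: h(-3) = -33, h(-1) = 11, h(5) = -97, h(7) = -53.
Hence the absolute maximum is 11 at w = -1.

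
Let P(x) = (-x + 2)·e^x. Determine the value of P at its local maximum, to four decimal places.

Differentiating with the product rule gives P'(x) = (-x + 1)·e^x. Since e^x > 0, the only critical point is x = 1.
P''(1) has the same sign as -1 < 0, so this is a local maximum.
P(1) = (1)·e^(1) ≈ 2.7183.

2.7183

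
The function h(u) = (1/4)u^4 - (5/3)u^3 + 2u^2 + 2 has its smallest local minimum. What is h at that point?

-26/3

h'(u) = u^3 - 5u^2 + 4u. Setting h'(u) = 0 gives u ∈ {0, 1, 4}.
Since h''(u) = 3u^2 - 10u + 4, we get h''(0) = 4 > 0 ⇒ local minimum; h''(1) = -3 < 0 ⇒ local maximum; h''(4) = 12 > 0 ⇒ local minimum.
So the smallest local minimum value is h(4) = -26/3.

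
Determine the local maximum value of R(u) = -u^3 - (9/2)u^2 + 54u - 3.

Critical points: R'(u) = -3u^2 - 9u + 54 vanishes at u = -6, 3.
Since R''(u) = -6u - 9, we get R''(-6) = 27 > 0 ⇒ local minimum; R''(3) = -27 < 0 ⇒ local maximum.
Thus R has its local maximum at u = 3, with value 183/2.

183/2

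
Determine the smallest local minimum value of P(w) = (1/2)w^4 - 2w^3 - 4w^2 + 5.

-59

P'(w) = 2w^3 - 6w^2 - 8w = 0 at w = -1, 0, 4.
Second-derivative test with P''(w) = 6w^2 - 12w - 8: P''(-1) = 10 > 0 ⇒ local minimum; P''(0) = -8 < 0 ⇒ local maximum; P''(4) = 40 > 0 ⇒ local minimum.
The smallest local minimum is P(4) = -59.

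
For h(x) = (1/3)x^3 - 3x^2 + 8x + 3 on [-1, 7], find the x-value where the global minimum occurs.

-1

h'(x) = x^2 - 6x + 8, which vanishes at x = 2 and x = 4.
Compare values at every candidate in [-1, 7]: h(-1) = -25/3,  h(2) = 29/3,  h(4) = 25/3,  h(7) = 79/3.
So the minimum is h(-1) = -25/3.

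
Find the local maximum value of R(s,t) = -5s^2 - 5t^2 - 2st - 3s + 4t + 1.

∂R/∂s = -10s - 2t - 3 = 0 and ∂R/∂t = -2s - 10t + 4 = 0, so (s, t) = (-19/48, 23/48).
The Hessian has R_{ss} = -10, R_{tt} = -10, R_{st} = -2, giving D = 96 > 0 with R_{ss} < 0, so the point is a local maximum.
R(-19/48, 23/48) = 245/96.

245/96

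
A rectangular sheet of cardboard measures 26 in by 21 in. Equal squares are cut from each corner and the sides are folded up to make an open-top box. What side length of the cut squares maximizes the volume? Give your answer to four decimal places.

With cut size x, the volume is V(x) = x(26 − 2x)(21 − 2x) for 0 < x < 10.5.
V'(x) = 12x^2 − 188x + 546. Setting V'(x) = 0 gives x ≈ 3.8507 (the root in (0, 10.5)).
V''(x) = 24x − 188 is negative there, so this is the maximum; V ≈ 937.0515.

3.8507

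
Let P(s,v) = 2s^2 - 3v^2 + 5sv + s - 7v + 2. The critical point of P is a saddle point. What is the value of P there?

228/49

∂P/∂s = 4s + 5v + 1 = 0 and ∂P/∂v = 5s - 6v - 7 = 0, so (s, v) = (29/49, -33/49).
The Hessian has P_{ss} = 4, P_{vv} = -6, P_{sv} = 5, giving D = -49 < 0, so the point is a saddle point.
P(29/49, -33/49) = 228/49.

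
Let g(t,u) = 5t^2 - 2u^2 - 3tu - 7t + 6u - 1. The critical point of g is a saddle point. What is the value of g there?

∂g/∂t = 10t - 3u - 7 = 0 and ∂g/∂u = -3t - 4u + 6 = 0, so (t, u) = (46/49, 39/49).
The Hessian has g_{tt} = 10, g_{uu} = -4, g_{tu} = -3, giving D = -49 < 0, so the point is a saddle point.
g(46/49, 39/49) = -93/49.

-93/49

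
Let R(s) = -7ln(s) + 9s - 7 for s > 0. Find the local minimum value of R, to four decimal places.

R'(s) = -7/s + 9 = 0 gives s = 7/9.
R''(s) = 7/s², which is positive for s > 0, so this is a local minimum.
R(7/9) = -7·ln(7/9) + 7 - 7 ≈ 1.7592.

1.7592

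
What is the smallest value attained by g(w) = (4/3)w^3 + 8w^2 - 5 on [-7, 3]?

-211/3

g'(w) = 4w^2 + 16w, which vanishes at w = -4 and w = 0.
Compare values at every candidate in [-7, 3]: g(-7) = -211/3, g(-4) = 113/3, g(0) = -5, g(3) = 103.
The minimum over the interval is -211/3, attained at w = -7.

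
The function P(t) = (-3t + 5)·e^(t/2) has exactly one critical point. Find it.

By the product rule, P'(t) = (-(3/2)t - 1/2)·e^(t/2). Since e^(t/2) > 0, the only critical point is t = -1/3.
P''(-1/3) has the same sign as -3/2 < 0, so this is a local maximum.
P(-1/3) = (6)·e^(-1/6) ≈ 5.0789.

-1/3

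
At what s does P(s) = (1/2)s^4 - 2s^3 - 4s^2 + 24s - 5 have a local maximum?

2

Critical points: P'(s) = 2s^3 - 6s^2 - 8s + 24 vanishes at s = -2, 2, 3.
P''(s) = 6s^2 - 12s - 8. P''(-2) = 40 > 0 ⇒ local minimum; P''(2) = -8 < 0 ⇒ local maximum; P''(3) = 10 > 0 ⇒ local minimum.
Thus P has its local maximum at s = 2, with value 19.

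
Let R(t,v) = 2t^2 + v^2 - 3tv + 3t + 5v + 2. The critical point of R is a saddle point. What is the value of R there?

∂R/∂t = 4t - 3v + 3 = 0 and ∂R/∂v = -3t + 2v + 5 = 0, so (t, v) = (21, 29).
The Hessian has R_{tt} = 4, R_{vv} = 2, R_{tv} = -3, giving D = -1 < 0, so the point is a saddle point.
R(21, 29) = 106.

106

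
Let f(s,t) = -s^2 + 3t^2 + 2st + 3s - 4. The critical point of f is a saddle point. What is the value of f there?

-37/16

∂f/∂s = -2s + 2t + 3 = 0 and ∂f/∂t = 2s + 6t = 0, so (s, t) = (9/8, -3/8).
The Hessian has f_{ss} = -2, f_{tt} = 6, f_{st} = 2, giving D = -16 < 0, so the point is a saddle point.
f(9/8, -3/8) = -37/16.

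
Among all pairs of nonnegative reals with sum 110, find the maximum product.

With x + y = 110, the product is P(x) = x(110 − x).
P'(x) = 110 − 2x = 0 gives x = 55; P'' = −2 < 0, so this is the maximum.
P = 55·55 = 3025.

3025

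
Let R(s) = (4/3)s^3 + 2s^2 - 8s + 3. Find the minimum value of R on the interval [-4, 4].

Differentiating, R'(s) = 4s^2 + 4s - 8; which vanishes at s = -2 and s = 1.
Candidates: R(-4) = -55/3; R(-2) = 49/3; R(1) = -5/3; R(4) = 265/3.
So the minimum is R(-4) = -55/3.

-55/3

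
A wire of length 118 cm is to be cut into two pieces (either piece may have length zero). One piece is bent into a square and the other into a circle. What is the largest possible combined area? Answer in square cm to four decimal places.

Let x be the length used for the square. Square side x/4; circle radius (118−x)/(2π).
A(x) = (x/4)² + π·((118−x)/(2π))² = x²/16 + (118−x)²/(4π) for 0 ≤ x ≤ 118. A'(x) = x/8 − (118−x)/(2π) = 0 gives x = 4·118/(π+4) ≈ 66.0917.
A'' > 0, so the interior critical point is a minimum; the maximum is at an endpoint. A(0) = 1108.0367 and A(118) = 870.2500, so the largest area is 1108.0367.

1108.0367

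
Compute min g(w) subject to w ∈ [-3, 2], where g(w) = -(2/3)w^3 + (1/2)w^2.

-10/3

g'(w) = -2w^2 + w, which vanishes at w = 0 and w = 1/2.
Compare values at every candidate in [-3, 2]: g(-3) = 45/2; g(0) = 0; g(1/2) = 1/24; g(2) = -10/3.
The minimum over the interval is -10/3, attained at w = 2.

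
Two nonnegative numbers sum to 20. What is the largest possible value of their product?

100

With x + y = 20, the product is P(x) = x(20 − x).
P'(x) = 20 − 2x = 0 gives x = 10; P'' = −2 < 0, so this is the maximum.
P = 10·10 = 100.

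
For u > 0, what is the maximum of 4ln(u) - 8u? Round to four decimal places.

h'(u) = 4/u − 8 = 0 gives u = 1/2.
h''(u) = -4/u², which is negative for u > 0, so this is a local maximum.
h(1/2) = 4·ln(1/2) - 4 ≈ -6.7726.

-6.7726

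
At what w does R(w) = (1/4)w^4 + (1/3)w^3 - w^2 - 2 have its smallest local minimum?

R'(w) = w^3 + w^2 - 2w. Setting R'(w) = 0 gives w ∈ {-2, 0, 1}.
Since R''(w) = 3w^2 + 2w - 2, we get R''(-2) = 6 > 0 ⇒ local minimum; R''(0) = -2 < 0 ⇒ local maximum; R''(1) = 3 > 0 ⇒ local minimum.
So the smallest local minimum value is R(-2) = -14/3.

-2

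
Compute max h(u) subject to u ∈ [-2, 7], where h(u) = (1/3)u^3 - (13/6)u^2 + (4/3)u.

35/2

The derivative is u^2 - (13/3)u + 4/3, which vanishes at u = 1/3 and u = 4.
Evaluating at the critical points and endpoints: h(-2) = -14; h(1/3) = 35/162; h(4) = -8; h(7) = 35/2.
So the maximum is h(7) = 35/2.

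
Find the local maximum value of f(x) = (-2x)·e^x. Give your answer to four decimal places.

By the product rule, f'(x) = (-2x - 2)·e^x. Since e^x > 0, the only critical point is x = -1.
f''(-1) has the same sign as -2 < 0, so this is a local maximum.
f(-1) = (2)·e^(-1) ≈ 0.7358.

0.7358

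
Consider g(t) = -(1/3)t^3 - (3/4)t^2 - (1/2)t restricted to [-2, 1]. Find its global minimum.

Differentiating, g'(t) = -t^2 - (3/2)t - 1/2; which vanishes at t = -1 and t = -1/2.
Compare values at every candidate in [-2, 1]: g(-2) = 2/3,  g(-1) = 1/12,  g(-1/2) = 5/48,  g(1) = -19/12.
So the minimum is g(1) = -19/12.

-19/12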